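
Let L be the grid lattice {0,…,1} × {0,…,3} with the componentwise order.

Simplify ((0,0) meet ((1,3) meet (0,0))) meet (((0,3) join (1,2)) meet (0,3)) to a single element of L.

(1,3) ∧ (0,0) = (0,0)
(0,0) ∧ (0,0) = (0,0)
(0,3) ∨ (1,2) = (1,3)
(1,3) ∧ (0,3) = (0,3)
(0,0) ∧ (0,3) = (0,0)

(0,0)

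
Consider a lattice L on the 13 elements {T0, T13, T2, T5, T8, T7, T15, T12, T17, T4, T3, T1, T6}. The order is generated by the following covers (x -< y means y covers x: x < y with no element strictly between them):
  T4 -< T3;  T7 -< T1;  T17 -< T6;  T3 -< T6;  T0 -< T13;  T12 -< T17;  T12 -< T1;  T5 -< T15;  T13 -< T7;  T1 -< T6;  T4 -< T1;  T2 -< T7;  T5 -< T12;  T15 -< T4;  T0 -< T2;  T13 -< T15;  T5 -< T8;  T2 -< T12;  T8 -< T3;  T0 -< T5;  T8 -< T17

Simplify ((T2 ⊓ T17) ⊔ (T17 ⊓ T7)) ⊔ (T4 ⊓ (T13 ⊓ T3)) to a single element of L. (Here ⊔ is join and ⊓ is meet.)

T7

T2 ∧ T17 = T2
T17 ∧ T7 = T2
T2 ∨ T2 = T2
T13 ∧ T3 = T13
T4 ∧ T13 = T13
T2 ∨ T13 = T7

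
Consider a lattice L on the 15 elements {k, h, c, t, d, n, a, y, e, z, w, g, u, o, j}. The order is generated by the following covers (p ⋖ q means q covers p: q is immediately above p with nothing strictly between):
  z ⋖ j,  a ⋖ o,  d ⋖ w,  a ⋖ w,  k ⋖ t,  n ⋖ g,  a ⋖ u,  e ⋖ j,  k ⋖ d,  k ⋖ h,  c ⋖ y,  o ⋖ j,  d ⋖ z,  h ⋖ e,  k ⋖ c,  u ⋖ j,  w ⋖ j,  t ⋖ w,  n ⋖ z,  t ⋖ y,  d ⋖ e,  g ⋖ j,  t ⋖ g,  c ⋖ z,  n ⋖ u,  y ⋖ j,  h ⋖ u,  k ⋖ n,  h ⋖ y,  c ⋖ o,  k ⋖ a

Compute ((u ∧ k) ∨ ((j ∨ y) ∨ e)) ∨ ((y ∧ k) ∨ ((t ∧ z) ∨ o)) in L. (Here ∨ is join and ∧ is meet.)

u ∧ k = k
j ∨ y = j
j ∨ e = j
k ∨ j = j
y ∧ k = k
t ∧ z = k
k ∨ o = o
k ∨ o = o
j ∨ o = j

j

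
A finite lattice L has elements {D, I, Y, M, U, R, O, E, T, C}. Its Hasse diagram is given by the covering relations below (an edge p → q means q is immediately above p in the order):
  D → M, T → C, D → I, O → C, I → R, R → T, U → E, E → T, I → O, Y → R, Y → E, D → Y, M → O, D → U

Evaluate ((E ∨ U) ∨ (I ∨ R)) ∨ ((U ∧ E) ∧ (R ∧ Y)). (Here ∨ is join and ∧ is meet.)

E ∨ U = E
I ∨ R = R
E ∨ R = T
U ∧ E = U
R ∧ Y = Y
U ∧ Y = D
T ∨ D = T

T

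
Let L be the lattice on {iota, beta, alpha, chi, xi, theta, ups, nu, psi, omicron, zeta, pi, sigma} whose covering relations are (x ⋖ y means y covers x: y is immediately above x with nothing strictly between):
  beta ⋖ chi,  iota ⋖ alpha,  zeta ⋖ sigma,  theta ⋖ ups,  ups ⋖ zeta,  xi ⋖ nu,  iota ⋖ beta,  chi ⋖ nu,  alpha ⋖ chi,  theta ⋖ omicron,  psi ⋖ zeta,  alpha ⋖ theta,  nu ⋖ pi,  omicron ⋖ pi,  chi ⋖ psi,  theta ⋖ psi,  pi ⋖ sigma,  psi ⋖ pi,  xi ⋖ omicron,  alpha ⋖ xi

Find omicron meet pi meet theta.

Common lower bounds of {omicron, pi, theta}: alpha, iota, theta.
The greatest among these is theta.

theta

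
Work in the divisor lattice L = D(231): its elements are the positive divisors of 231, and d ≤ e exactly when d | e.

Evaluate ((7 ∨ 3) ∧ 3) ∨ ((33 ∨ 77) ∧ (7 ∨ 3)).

7 ∨ 3 = 21
21 ∧ 3 = 3
33 ∨ 77 = 231
7 ∨ 3 = 21
231 ∧ 21 = 21
3 ∨ 21 = 21

21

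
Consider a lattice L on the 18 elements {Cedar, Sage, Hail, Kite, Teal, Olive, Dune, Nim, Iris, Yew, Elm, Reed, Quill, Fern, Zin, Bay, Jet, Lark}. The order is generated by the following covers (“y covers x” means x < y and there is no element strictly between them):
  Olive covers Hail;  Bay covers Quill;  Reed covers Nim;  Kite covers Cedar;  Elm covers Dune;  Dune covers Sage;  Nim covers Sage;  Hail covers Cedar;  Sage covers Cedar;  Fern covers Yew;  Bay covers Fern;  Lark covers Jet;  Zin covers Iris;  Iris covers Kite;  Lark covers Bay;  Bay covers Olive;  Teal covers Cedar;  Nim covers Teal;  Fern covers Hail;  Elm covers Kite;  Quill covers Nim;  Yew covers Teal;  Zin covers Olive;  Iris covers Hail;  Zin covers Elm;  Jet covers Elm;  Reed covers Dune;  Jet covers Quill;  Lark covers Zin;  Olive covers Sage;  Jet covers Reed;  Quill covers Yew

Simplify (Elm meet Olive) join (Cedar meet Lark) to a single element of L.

Elm ∧ Olive = Sage
Cedar ∧ Lark = Cedar
Sage ∨ Cedar = Sage

Sage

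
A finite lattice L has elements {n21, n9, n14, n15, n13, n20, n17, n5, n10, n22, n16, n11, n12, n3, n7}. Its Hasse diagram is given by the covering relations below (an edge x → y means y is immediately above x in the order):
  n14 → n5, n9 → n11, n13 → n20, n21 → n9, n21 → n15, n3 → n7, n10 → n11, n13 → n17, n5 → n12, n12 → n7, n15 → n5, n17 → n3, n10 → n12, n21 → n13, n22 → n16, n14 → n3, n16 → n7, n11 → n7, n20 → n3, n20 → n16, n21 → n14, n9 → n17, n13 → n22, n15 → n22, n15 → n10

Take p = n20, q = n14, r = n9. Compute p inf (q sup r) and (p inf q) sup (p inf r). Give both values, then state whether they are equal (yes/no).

q sup r = n3, so p inf (q sup r) = n20 inf n3 = n20.
p inf q = n21 and p inf r = n21, so (p inf q) sup (p inf r) = n21 sup n21 = n21.
Equal: no.

n20; n21; no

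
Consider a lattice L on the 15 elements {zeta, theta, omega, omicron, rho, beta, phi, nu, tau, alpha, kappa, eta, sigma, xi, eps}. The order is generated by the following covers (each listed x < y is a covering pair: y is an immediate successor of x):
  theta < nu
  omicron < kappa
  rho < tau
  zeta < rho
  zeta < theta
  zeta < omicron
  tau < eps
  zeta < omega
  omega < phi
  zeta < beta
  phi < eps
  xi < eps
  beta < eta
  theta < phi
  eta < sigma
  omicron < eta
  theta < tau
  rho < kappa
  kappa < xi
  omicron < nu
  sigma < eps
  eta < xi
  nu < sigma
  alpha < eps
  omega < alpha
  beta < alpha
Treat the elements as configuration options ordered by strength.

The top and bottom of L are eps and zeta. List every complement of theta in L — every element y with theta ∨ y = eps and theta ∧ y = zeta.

alpha, kappa, xi

Need y with theta ∨ y = eps and theta ∧ y = zeta.
Checking each element gives: alpha, kappa, xi.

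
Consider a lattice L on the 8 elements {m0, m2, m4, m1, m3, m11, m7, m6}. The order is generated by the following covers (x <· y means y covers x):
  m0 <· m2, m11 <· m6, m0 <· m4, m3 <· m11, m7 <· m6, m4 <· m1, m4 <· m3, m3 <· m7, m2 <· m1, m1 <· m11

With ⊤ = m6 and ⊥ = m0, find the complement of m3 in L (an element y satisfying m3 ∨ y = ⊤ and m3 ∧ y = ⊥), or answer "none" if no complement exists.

For every candidate y, either m3 ∨ y ≠ m6 or m3 ∧ y ≠ m0; no complement exists.

none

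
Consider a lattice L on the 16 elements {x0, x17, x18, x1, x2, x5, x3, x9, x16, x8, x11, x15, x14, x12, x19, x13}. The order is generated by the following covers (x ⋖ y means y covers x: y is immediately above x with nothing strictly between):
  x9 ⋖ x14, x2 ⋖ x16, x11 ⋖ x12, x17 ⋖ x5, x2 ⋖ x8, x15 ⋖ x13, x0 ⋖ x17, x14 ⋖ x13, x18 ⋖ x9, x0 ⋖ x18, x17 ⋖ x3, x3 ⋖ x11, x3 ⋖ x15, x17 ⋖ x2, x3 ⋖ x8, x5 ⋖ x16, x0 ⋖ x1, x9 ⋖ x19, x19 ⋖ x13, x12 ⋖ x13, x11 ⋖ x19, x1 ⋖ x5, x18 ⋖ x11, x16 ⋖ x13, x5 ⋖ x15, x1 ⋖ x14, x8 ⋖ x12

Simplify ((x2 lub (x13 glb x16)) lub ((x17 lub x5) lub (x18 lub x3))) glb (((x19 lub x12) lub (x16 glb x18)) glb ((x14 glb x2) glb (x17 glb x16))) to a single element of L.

x13 ∧ x16 = x16
x2 ∨ x16 = x16
x17 ∨ x5 = x5
x18 ∨ x3 = x11
x5 ∨ x11 = x13
x16 ∨ x13 = x13
x19 ∨ x12 = x13
x16 ∧ x18 = x0
x13 ∨ x0 = x13
x14 ∧ x2 = x0
x17 ∧ x16 = x17
x0 ∧ x17 = x0
x13 ∧ x0 = x0
x13 ∧ x0 = x0

x0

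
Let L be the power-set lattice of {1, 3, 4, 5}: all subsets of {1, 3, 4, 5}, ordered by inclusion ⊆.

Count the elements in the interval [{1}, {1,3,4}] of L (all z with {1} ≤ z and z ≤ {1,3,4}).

The interval [{1}, {1,3,4}] = {{1,3,4}, {1,3}, {1,4}, {1}}, which has 4 elements.

4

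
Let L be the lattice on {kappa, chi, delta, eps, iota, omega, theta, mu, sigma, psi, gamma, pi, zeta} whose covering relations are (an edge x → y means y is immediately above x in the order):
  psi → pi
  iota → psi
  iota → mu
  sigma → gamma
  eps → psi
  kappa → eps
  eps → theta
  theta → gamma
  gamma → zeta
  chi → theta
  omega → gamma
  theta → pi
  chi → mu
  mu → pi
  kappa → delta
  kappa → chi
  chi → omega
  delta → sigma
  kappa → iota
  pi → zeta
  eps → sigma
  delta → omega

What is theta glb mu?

chi

Common lower bounds of {theta, mu}: chi, kappa.
The greatest among these is chi.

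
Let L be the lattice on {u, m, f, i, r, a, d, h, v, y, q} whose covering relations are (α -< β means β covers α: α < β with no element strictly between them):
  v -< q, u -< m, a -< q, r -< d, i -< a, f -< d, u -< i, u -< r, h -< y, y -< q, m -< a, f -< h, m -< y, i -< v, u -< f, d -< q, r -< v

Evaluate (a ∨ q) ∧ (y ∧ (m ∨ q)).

y

a ∨ q = q
m ∨ q = q
y ∧ q = y
q ∧ y = y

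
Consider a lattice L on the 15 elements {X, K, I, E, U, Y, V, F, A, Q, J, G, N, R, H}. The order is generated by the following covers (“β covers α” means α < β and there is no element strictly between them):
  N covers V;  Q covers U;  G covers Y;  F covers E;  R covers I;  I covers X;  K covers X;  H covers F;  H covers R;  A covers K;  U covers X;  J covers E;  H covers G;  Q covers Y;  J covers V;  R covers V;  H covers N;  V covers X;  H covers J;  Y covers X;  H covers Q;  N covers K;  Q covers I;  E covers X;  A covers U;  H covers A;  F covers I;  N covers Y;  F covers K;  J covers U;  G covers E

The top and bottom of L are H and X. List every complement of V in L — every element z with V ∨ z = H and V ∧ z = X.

Need z with V ∨ z = H and V ∧ z = X.
Checking each element gives: A, F, G, Q.

A, F, G, Q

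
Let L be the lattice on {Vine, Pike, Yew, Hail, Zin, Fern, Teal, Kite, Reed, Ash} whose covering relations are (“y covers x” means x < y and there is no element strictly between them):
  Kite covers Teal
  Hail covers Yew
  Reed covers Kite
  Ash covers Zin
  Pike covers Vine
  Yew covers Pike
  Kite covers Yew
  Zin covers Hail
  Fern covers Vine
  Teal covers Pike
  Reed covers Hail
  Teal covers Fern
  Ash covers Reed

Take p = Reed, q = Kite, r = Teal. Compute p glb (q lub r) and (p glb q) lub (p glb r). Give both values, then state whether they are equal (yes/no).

Kite; Kite; yes

q lub r = Kite, so p glb (q lub r) = Reed glb Kite = Kite.
p glb q = Kite and p glb r = Teal, so (p glb q) lub (p glb r) = Kite lub Teal = Kite.
Equal: yes.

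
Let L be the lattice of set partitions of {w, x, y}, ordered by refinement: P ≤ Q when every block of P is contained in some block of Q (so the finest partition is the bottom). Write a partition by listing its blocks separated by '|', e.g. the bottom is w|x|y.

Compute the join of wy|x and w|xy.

wxy

Common upper bounds of {wy|x, w|xy}: wxy.
The least among these is wxy.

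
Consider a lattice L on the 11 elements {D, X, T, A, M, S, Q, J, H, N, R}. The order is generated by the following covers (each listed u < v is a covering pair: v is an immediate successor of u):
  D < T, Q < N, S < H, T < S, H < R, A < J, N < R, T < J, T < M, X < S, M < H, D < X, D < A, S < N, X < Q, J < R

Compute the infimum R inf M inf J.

Common lower bounds of {R, M, J}: D, T.
The greatest among these is T.

T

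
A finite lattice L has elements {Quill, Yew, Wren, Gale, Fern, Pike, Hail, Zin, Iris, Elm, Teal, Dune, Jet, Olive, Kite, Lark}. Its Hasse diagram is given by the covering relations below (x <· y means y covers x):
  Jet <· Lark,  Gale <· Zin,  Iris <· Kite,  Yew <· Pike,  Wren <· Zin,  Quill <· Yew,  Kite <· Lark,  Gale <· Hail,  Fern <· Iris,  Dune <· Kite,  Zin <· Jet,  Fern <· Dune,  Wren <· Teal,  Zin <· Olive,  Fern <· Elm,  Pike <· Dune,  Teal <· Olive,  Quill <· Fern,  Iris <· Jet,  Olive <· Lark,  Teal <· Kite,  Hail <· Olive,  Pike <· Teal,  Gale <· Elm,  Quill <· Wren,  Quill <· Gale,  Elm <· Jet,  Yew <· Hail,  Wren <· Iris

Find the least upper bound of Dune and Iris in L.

Kite

Common upper bounds of {Dune, Iris}: Kite, Lark.
The least among these is Kite.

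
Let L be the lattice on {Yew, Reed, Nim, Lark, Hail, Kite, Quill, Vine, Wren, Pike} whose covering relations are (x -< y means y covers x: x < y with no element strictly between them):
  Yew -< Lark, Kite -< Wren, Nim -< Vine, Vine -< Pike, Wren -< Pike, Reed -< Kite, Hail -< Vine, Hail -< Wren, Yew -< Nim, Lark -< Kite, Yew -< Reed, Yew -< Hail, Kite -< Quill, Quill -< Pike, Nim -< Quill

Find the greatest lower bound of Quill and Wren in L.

Kite

Common lower bounds of {Quill, Wren}: Kite, Lark, Reed, Yew.
The greatest among these is Kite.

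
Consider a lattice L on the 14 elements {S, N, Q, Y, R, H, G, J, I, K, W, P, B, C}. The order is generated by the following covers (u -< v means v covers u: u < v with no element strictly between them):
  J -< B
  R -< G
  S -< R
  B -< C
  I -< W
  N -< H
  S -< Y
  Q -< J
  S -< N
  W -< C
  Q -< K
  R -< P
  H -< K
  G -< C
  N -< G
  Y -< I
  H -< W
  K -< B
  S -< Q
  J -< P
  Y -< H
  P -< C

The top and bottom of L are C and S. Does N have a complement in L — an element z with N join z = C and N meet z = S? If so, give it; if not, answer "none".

Need z with N ∨ z = C and N ∧ z = S.
Checking each element gives: P.

P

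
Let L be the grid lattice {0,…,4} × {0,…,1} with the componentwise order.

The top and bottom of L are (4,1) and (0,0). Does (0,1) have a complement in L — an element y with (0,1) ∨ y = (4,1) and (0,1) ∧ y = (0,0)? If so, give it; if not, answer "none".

Need y with (0,1) ∨ y = (4,1) and (0,1) ∧ y = (0,0).
Checking each element gives: (4,0).

(4,0)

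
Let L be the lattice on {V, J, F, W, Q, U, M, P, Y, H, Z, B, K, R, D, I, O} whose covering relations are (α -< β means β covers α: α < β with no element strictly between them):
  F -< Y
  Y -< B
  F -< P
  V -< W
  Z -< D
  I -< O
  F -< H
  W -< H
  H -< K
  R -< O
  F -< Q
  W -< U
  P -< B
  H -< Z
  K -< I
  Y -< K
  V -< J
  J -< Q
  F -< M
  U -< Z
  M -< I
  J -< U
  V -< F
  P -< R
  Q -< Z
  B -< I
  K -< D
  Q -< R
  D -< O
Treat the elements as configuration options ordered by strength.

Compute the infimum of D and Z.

Common lower bounds of {D, Z}: F, H, J, Q, U, V, W, Z.
The greatest among these is Z.

Z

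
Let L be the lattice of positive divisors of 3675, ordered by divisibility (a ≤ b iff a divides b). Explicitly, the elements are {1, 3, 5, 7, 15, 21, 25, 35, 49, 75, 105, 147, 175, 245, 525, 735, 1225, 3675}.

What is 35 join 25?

175

In the divisibility order, the join is the least common multiple: lcm(35, 25) = 175.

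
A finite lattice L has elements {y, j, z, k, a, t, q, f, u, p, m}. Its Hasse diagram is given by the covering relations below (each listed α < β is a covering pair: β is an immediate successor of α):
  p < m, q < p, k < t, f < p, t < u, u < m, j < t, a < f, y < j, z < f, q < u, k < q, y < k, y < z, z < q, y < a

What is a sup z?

Common upper bounds of {a, z}: f, m, p.
The least among these is f.

f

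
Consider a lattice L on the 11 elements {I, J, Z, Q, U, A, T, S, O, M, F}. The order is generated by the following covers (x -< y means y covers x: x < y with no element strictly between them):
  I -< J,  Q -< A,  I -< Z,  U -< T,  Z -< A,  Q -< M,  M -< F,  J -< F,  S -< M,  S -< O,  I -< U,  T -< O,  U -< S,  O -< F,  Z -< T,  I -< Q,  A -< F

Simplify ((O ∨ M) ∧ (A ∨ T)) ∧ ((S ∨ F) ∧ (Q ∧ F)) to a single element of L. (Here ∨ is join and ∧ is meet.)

O ∨ M = F
A ∨ T = F
F ∧ F = F
S ∨ F = F
Q ∧ F = Q
F ∧ Q = Q
F ∧ Q = Q

Q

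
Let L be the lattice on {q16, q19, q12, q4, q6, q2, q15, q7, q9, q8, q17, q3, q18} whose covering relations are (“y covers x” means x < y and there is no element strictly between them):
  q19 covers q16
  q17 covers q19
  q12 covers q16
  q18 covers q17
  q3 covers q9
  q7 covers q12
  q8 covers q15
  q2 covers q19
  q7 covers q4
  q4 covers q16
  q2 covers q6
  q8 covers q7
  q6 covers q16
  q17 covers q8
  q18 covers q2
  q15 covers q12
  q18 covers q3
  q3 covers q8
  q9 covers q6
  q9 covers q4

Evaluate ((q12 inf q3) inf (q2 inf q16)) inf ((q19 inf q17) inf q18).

q12 ∧ q3 = q12
q2 ∧ q16 = q16
q12 ∧ q16 = q16
q19 ∧ q17 = q19
q19 ∧ q18 = q19
q16 ∧ q19 = q16

q16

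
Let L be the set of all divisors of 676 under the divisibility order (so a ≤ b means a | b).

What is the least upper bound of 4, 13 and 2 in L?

In the divisibility order, the join is the least common multiple: lcm(4, 13, 2) = 52.

52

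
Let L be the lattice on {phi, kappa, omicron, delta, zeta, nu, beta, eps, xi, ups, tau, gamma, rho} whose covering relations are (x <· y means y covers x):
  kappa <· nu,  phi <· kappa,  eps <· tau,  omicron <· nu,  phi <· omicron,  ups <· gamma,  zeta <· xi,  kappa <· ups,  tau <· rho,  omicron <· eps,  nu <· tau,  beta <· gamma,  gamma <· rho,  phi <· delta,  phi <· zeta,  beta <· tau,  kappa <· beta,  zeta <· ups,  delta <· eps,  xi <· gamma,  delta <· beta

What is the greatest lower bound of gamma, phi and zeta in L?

Common lower bounds of {gamma, phi, zeta}: phi.
The greatest among these is phi.

phi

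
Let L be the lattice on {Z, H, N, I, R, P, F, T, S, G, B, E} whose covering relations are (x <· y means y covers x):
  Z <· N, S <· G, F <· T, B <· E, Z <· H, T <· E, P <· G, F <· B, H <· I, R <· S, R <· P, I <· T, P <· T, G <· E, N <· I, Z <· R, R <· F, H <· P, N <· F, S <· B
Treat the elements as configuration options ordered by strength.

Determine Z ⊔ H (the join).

Common upper bounds of {Z, H}: E, G, H, I, P, T.
The least among these is H.

H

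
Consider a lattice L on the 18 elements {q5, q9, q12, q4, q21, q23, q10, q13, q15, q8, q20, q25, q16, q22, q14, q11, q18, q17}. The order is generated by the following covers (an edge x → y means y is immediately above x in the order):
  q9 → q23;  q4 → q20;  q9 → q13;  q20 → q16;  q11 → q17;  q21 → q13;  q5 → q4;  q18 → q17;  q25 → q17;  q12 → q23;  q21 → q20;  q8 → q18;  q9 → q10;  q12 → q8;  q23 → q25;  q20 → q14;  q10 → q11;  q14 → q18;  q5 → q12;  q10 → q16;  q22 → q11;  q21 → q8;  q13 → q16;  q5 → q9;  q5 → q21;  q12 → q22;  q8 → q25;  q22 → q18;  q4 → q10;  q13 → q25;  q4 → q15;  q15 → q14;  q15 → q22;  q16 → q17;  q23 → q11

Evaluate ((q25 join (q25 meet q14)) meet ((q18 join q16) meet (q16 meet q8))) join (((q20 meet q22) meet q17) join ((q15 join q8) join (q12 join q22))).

q25 ∧ q14 = q21
q25 ∨ q21 = q25
q18 ∨ q16 = q17
q16 ∧ q8 = q21
q17 ∧ q21 = q21
q25 ∧ q21 = q21
q20 ∧ q22 = q4
q4 ∧ q17 = q4
q15 ∨ q8 = q18
q12 ∨ q22 = q22
q18 ∨ q22 = q18
q4 ∨ q18 = q18
q21 ∨ q18 = q18

q18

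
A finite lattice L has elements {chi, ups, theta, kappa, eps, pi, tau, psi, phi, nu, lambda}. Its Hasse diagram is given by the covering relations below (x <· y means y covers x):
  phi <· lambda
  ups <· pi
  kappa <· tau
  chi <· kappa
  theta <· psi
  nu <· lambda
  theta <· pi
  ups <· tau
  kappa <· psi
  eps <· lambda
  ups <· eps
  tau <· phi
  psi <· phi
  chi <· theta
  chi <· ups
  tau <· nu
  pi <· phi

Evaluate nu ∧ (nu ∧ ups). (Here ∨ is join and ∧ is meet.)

ups

nu ∧ ups = ups
nu ∧ ups = ups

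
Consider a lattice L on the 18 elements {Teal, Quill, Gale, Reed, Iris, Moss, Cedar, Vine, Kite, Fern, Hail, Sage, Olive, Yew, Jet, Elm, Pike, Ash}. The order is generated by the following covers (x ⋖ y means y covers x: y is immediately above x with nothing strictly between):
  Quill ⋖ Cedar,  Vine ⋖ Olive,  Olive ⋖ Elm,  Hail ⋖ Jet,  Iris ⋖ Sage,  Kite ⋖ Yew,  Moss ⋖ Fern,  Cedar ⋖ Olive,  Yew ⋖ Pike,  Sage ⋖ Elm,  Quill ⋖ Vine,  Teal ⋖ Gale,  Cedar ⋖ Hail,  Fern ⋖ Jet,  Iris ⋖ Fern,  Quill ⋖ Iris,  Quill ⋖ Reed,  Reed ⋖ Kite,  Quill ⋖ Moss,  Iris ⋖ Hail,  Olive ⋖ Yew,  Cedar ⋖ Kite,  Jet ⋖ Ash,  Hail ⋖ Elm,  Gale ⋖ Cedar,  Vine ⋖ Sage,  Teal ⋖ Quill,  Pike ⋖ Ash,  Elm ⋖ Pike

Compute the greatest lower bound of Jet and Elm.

Hail

Common lower bounds of {Jet, Elm}: Cedar, Gale, Hail, Iris, Quill, Teal.
The greatest among these is Hail.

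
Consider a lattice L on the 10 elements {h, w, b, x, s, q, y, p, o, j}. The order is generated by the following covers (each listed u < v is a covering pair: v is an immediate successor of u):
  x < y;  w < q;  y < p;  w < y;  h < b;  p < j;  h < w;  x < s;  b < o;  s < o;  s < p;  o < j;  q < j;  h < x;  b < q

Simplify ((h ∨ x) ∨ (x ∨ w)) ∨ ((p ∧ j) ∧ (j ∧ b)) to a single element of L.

h ∨ x = x
x ∨ w = y
x ∨ y = y
p ∧ j = p
j ∧ b = b
p ∧ b = h
y ∨ h = y

y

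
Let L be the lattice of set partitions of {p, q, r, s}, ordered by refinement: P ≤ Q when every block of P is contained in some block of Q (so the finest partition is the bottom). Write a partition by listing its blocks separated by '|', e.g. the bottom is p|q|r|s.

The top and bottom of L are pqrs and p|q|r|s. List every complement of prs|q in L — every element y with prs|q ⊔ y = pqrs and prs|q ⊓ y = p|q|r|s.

Need y with prs|q ∨ y = pqrs and prs|q ∧ y = p|q|r|s.
Checking each element gives: pq|r|s, p|qr|s, p|qs|r.

pq|r|s, p|qr|s, p|qs|r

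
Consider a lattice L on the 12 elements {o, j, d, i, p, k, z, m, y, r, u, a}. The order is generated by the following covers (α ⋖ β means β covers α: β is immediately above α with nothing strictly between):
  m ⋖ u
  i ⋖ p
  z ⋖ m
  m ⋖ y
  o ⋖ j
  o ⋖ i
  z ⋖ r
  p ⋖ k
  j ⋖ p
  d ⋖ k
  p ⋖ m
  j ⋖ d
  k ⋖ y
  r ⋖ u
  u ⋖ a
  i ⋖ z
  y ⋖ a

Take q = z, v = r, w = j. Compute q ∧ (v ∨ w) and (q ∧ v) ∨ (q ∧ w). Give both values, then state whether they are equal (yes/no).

z; z; yes

v ∨ w = u, so q ∧ (v ∨ w) = z ∧ u = z.
q ∧ v = z and q ∧ w = o, so (q ∧ v) ∨ (q ∧ w) = z ∨ o = z.
Equal: yes.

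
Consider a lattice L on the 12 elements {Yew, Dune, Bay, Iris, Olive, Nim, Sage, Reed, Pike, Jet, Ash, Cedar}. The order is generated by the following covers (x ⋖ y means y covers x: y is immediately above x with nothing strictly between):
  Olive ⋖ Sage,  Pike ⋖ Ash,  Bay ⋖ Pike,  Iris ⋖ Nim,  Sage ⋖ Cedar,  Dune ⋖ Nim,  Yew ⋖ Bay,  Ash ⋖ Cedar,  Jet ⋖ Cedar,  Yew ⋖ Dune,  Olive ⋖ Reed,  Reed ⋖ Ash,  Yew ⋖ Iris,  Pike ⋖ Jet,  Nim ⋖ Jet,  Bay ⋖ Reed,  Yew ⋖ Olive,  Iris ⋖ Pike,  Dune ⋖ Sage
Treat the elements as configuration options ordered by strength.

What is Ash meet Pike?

Pike

Common lower bounds of {Ash, Pike}: Bay, Iris, Pike, Yew.
The greatest among these is Pike.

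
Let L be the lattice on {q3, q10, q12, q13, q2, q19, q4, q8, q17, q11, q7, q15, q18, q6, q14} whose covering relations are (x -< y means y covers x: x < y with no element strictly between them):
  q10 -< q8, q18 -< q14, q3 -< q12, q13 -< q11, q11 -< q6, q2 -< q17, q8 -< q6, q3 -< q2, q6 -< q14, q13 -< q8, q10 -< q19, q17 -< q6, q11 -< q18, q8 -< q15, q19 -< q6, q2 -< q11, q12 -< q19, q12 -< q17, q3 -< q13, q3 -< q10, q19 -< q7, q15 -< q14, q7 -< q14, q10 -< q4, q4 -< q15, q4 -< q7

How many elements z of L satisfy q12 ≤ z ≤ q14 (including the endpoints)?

The interval [q12, q14] = {q12, q14, q17, q19, q6, q7}, which has 6 elements.

6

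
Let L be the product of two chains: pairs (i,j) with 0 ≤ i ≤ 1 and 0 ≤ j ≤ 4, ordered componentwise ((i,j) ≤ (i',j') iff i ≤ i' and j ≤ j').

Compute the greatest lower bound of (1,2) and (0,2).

(0,2)

In a product of chains, the meet is componentwise min, giving (0,2).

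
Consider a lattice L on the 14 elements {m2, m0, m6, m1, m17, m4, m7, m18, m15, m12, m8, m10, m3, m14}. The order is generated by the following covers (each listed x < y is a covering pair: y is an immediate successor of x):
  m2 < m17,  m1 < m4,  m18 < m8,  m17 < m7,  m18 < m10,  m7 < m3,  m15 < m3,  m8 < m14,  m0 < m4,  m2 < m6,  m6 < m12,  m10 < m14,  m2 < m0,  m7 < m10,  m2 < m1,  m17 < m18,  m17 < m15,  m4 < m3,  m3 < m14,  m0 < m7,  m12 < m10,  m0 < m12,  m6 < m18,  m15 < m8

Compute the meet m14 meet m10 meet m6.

m6

Common lower bounds of {m14, m10, m6}: m2, m6.
The greatest among these is m6.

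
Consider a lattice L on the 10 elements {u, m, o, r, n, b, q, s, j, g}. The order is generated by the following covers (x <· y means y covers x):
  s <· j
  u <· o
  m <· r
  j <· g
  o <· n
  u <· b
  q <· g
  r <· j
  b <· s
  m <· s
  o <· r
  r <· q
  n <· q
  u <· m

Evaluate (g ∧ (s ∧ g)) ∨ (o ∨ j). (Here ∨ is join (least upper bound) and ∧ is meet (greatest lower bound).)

s ∧ g = s
g ∧ s = s
o ∨ j = j
s ∨ j = j

j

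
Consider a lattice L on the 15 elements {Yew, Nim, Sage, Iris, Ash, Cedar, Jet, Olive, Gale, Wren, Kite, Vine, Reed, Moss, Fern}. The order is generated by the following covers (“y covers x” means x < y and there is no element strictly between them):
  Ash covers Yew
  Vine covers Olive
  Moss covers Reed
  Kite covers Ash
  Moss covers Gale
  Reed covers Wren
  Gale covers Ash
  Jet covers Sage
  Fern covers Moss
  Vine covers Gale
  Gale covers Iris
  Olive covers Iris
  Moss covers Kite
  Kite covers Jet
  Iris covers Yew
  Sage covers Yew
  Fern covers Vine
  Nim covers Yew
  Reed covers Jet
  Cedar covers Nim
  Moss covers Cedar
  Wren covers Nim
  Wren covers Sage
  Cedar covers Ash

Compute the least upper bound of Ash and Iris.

Gale

Common upper bounds of {Ash, Iris}: Fern, Gale, Moss, Vine.
The least among these is Gale.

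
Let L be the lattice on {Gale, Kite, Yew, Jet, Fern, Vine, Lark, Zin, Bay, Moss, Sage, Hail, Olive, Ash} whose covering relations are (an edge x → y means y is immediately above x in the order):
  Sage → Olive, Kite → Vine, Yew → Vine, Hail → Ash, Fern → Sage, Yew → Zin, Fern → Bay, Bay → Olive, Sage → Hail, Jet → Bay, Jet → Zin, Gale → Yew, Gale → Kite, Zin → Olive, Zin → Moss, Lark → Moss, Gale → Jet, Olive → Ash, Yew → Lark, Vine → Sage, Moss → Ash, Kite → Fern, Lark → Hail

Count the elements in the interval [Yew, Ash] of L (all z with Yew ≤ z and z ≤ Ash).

9

The interval [Yew, Ash] = {Ash, Hail, Lark, Moss, Olive, Sage, Vine, Yew, Zin}, which has 9 elements.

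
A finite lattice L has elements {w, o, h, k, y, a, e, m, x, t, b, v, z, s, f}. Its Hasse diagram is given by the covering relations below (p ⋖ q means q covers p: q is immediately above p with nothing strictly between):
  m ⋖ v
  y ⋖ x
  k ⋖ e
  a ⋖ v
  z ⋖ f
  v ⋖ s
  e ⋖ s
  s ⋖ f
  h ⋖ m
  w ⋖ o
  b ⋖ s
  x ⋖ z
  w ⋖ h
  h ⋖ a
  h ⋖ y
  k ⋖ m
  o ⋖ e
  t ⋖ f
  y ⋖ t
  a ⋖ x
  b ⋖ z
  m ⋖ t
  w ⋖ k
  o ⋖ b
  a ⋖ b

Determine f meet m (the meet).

m

Common lower bounds of {f, m}: h, k, m, w.
The greatest among these is m.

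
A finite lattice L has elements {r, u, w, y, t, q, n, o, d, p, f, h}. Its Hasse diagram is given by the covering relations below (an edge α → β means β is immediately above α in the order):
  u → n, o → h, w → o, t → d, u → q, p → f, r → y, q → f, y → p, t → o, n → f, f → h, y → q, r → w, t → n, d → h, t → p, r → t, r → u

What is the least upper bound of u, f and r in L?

f

Common upper bounds of {u, f, r}: f, h.
The least among these is f.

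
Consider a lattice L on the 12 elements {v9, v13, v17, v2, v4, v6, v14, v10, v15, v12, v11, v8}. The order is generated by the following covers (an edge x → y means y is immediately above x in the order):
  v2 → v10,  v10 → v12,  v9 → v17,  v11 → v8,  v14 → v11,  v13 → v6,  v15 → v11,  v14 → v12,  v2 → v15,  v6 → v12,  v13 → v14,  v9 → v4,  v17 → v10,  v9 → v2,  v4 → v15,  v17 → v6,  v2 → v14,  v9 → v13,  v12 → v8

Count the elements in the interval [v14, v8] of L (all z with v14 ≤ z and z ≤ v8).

The interval [v14, v8] = {v11, v12, v14, v8}, which has 4 elements.

4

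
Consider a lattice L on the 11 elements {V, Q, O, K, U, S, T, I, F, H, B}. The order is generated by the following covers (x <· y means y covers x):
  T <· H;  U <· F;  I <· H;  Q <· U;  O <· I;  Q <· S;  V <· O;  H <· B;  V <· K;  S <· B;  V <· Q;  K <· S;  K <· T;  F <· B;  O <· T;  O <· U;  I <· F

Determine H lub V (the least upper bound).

Common upper bounds of {H, V}: B, H.
The least among these is H.

H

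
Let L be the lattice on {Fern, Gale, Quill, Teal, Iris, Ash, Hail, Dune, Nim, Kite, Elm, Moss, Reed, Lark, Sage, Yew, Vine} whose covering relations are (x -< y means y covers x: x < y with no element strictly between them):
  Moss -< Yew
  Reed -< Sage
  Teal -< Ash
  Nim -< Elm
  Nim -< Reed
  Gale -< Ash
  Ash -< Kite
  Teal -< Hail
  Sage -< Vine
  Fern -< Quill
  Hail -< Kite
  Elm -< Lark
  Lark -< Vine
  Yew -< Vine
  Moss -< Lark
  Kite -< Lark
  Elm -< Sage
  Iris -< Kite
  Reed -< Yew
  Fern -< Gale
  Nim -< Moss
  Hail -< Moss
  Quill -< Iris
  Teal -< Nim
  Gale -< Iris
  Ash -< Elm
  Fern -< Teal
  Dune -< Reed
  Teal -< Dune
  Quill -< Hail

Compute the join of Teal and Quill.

Common upper bounds of {Teal, Quill}: Hail, Kite, Lark, Moss, Vine, Yew.
The least among these is Hail.

Hail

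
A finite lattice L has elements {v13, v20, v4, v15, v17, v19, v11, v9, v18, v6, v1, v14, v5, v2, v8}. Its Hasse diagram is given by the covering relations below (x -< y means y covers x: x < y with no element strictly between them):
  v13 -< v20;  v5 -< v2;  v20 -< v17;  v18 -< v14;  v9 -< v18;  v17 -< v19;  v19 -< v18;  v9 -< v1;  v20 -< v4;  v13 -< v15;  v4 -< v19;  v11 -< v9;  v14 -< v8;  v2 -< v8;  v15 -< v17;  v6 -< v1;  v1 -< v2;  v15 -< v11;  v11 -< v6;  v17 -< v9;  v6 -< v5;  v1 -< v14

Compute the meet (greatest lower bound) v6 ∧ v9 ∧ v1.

v11

Common lower bounds of {v6, v9, v1}: v11, v13, v15.
The greatest among these is v11.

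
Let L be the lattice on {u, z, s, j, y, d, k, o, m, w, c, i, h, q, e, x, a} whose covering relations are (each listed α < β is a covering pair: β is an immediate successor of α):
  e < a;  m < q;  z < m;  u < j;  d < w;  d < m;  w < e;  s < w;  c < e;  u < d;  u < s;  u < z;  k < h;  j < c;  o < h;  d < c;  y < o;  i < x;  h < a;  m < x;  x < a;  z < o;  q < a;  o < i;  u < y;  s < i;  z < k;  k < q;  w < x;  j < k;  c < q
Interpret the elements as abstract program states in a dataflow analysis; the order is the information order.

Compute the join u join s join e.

Common upper bounds of {u, s, e}: a, e.
The least among these is e.

e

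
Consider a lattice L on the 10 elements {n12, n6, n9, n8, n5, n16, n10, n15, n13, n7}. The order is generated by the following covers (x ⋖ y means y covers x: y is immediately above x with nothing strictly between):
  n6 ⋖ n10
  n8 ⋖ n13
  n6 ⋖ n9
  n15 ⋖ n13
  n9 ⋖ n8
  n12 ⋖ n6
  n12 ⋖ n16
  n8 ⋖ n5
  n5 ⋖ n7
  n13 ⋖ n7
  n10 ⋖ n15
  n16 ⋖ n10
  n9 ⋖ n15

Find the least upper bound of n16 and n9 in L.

n15

Common upper bounds of {n16, n9}: n13, n15, n7.
The least among these is n15.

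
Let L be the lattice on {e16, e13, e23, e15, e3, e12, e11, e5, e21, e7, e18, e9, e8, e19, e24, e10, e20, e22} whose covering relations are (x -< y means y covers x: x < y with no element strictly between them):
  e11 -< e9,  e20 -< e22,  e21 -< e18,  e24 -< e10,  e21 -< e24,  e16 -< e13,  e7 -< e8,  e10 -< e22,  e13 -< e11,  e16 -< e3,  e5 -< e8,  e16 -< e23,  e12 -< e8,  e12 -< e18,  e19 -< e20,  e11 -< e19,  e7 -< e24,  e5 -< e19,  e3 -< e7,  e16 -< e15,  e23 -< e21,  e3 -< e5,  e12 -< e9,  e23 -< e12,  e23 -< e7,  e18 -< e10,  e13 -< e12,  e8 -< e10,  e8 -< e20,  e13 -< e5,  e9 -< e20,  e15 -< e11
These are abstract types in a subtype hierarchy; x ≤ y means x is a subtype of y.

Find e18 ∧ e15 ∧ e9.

e16

Common lower bounds of {e18, e15, e9}: e16.
The greatest among these is e16.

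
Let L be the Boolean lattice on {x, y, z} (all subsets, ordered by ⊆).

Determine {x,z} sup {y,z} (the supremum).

{x,y,z}

Under ⊆, join is union: {x,z} ∪ {y,z} = {x,y,z}.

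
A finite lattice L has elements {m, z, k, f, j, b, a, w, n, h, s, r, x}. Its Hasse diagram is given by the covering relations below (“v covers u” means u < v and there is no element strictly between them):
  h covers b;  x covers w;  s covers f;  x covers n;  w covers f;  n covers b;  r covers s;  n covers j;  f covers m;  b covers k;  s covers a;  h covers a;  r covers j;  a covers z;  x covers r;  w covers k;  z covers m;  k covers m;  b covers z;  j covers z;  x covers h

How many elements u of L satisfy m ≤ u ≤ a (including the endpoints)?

3

The interval [m, a] = {a, m, z}, which has 3 elements.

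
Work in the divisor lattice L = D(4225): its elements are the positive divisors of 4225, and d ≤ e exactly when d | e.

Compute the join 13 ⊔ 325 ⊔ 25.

Common upper bounds of {13, 325, 25}: 325, 4225.
The least among these is 325.

325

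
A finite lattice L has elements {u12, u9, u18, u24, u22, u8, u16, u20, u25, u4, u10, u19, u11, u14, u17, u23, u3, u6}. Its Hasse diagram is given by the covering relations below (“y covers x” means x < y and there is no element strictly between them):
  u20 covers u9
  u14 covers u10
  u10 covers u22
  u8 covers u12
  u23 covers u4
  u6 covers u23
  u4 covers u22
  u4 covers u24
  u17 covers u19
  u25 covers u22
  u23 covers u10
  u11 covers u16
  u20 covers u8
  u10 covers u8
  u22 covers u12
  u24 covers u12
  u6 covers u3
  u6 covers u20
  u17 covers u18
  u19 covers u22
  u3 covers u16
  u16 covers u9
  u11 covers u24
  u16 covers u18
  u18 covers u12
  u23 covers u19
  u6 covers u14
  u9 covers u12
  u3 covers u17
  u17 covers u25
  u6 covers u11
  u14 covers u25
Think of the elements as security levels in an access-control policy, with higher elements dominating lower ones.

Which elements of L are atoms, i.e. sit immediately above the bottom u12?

u18, u22, u24, u8, u9

The atoms are exactly the elements that cover u12: u18, u22, u24, u8, u9.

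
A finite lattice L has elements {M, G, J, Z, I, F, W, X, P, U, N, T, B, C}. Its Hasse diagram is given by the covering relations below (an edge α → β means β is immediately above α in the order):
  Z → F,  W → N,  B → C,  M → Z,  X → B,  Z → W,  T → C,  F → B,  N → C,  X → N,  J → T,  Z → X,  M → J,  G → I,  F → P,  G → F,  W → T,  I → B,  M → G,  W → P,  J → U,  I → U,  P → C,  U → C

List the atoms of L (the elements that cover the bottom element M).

The atoms are exactly the elements that cover M: G, J, Z.

G, J, Z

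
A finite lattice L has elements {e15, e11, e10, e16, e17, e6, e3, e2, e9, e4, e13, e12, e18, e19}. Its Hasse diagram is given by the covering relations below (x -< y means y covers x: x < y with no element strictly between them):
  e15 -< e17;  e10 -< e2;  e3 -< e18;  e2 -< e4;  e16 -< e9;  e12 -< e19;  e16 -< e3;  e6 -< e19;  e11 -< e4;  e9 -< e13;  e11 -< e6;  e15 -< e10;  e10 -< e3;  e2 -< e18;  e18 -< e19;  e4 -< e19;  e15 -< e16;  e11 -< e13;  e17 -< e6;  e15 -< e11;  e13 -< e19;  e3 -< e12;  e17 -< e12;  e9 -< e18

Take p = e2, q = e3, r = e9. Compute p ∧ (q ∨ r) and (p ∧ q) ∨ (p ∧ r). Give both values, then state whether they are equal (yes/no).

e2; e10; no

q ∨ r = e18, so p ∧ (q ∨ r) = e2 ∧ e18 = e2.
p ∧ q = e10 and p ∧ r = e15, so (p ∧ q) ∨ (p ∧ r) = e10 ∨ e15 = e10.
Equal: no.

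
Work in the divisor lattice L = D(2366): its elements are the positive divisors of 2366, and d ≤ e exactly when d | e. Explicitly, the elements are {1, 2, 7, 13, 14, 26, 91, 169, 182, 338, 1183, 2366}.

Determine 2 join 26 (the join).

26

In the divisibility order, the join is the least common multiple: lcm(2, 26) = 26.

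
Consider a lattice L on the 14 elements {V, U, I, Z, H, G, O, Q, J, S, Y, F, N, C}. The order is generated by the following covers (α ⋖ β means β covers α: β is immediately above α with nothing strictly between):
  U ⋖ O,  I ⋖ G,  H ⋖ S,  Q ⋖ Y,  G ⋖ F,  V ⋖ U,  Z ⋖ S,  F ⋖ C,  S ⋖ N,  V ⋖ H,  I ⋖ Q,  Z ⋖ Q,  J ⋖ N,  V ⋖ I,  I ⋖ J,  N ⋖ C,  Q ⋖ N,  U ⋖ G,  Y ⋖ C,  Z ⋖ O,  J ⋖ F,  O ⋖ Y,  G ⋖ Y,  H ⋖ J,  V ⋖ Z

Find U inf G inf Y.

U

Common lower bounds of {U, G, Y}: U, V.
The greatest among these is U.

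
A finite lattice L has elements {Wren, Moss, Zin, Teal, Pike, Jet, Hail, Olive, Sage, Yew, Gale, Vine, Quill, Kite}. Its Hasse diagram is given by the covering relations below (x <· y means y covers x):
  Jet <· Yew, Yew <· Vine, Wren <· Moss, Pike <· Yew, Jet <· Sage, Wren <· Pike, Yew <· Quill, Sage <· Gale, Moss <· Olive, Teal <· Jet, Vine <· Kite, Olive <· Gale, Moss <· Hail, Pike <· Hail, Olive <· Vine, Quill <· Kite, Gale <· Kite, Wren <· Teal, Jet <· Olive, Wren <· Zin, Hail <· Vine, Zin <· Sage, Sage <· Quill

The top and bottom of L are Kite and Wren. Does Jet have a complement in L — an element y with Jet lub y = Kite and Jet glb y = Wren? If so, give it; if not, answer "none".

For every candidate y, either Jet ∨ y ≠ Kite or Jet ∧ y ≠ Wren; no complement exists.

none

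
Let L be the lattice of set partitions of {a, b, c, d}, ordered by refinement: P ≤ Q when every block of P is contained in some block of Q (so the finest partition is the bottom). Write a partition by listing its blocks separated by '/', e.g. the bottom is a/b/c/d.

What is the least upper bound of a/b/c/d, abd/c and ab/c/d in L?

The join of a/b/c/d, abd/c, ab/c/d merges any blocks that overlap across the partitions, giving abd/c.

abd/c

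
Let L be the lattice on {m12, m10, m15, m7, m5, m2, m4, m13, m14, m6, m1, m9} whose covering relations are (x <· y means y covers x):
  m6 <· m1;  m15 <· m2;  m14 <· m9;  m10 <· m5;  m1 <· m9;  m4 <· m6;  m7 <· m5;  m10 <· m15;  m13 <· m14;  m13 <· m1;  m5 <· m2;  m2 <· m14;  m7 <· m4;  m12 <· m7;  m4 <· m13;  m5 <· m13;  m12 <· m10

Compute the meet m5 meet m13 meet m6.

Common lower bounds of {m5, m13, m6}: m12, m7.
The greatest among these is m7.

m7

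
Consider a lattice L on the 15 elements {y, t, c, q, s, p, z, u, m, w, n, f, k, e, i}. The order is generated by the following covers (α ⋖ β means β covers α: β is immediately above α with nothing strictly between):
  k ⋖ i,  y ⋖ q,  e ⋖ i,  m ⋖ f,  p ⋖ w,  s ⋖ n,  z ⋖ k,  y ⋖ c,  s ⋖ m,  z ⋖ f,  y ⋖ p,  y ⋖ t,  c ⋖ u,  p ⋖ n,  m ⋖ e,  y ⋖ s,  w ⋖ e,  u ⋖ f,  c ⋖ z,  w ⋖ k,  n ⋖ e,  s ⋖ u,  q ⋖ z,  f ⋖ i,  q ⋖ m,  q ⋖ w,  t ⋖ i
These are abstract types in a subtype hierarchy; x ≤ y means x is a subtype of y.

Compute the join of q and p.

Common upper bounds of {q, p}: e, i, k, w.
The least among these is w.

w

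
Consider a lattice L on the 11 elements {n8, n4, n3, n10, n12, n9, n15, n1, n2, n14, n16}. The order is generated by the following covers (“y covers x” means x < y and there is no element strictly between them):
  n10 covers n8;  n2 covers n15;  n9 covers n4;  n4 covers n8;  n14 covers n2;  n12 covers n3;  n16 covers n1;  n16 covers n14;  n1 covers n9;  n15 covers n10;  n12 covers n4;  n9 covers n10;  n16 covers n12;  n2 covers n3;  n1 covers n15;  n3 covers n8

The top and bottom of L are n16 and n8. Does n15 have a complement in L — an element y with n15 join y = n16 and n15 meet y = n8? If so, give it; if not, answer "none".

Need y with n15 ∨ y = n16 and n15 ∧ y = n8.
Checking each element gives: n12.

n12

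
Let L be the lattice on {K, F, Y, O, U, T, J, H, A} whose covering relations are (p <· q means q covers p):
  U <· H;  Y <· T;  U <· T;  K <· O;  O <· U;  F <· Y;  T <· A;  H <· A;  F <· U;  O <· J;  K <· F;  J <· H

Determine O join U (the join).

U

Common upper bounds of {O, U}: A, H, T, U.
The least among these is U.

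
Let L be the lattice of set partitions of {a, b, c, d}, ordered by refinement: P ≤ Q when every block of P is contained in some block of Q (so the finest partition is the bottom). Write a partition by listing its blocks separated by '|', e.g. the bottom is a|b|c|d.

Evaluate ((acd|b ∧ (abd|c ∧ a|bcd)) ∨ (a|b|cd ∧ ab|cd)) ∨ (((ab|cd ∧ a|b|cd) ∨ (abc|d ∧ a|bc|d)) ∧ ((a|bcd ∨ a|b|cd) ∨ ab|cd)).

abd|c ∧ a|bcd = a|bd|c
acd|b ∧ a|bd|c = a|b|c|d
a|b|cd ∧ ab|cd = a|b|cd
a|b|c|d ∨ a|b|cd = a|b|cd
ab|cd ∧ a|b|cd = a|b|cd
abc|d ∧ a|bc|d = a|bc|d
a|b|cd ∨ a|bc|d = a|bcd
a|bcd ∨ a|b|cd = a|bcd
a|bcd ∨ ab|cd = abcd
a|bcd ∧ abcd = a|bcd
a|b|cd ∨ a|bcd = a|bcd

a|bcd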